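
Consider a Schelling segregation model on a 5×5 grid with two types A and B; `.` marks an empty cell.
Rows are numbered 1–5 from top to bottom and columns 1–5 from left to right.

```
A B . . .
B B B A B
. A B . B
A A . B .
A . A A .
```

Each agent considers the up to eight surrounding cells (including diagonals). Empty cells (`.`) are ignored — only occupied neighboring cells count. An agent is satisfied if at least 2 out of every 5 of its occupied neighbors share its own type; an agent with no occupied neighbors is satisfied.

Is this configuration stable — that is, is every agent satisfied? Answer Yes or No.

No

(1,1)A 0/3 unhappy
(1,2)B 3/4 ok
(2,1)B 2/4 ok
(2,2)B 4/6 ok
(2,3)B 3/5 ok
(2,4)A 0/4 unhappy
(2,5)B 1/2 ok
(3,2)A 2/6 unhappy
(3,3)B 3/6 ok
(3,5)B 2/3 ok
(4,1)A 3/3 ok
(4,2)A 4/5 ok
(4,4)B 2/4 ok
(5,1)A 2/2 ok
(5,3)A 2/3 ok
(5,4)A 1/2 ok
For instance (1,1) has only 0/3 same-type neighbors, below 2/5.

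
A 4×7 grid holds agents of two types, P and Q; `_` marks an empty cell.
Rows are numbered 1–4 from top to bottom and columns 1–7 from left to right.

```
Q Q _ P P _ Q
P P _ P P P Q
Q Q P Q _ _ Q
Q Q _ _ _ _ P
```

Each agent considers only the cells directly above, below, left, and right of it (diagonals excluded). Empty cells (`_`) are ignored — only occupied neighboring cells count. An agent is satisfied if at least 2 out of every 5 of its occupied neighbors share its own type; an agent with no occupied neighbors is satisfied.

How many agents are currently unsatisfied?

5

(1,1)Q 1/2 ok
(1,2)Q 1/2 ok
(1,4)P 2/2 ok
(1,5)P 2/2 ok
(1,7)Q 1/1 ok
(2,1)P 1/3 unhappy
(2,2)P 1/3 unhappy
(2,4)P 2/3 ok
(2,5)P 3/3 ok
(2,6)P 1/2 ok
(2,7)Q 2/3 ok
(3,1)Q 2/3 ok
(3,2)Q 2/4 ok
(3,3)P 0/2 unhappy
(3,4)Q 0/2 unhappy
(3,7)Q 1/2 ok
(4,1)Q 2/2 ok
(4,2)Q 2/2 ok
(4,7)P 0/1 unhappy
Unsatisfied: (2,1), (2,2), (3,3), (3,4), (4,7) — 5 in total.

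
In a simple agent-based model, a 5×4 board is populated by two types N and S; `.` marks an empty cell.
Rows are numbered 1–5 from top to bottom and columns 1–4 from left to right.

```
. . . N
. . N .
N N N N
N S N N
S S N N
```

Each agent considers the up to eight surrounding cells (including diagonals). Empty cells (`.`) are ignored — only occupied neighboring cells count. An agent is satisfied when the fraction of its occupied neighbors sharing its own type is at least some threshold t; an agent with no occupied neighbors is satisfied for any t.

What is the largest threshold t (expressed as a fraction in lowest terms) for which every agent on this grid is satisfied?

1/4

(1,4)N 1/1
(2,3)N 4/4
(3,1)N 2/3
(3,2)N 5/6
(3,3)N 5/6
(3,4)N 4/4
(4,1)N 2/5
(4,2)S 2/8
(4,3)N 6/8
(4,4)N 5/5
(5,1)S 2/3
(5,2)S 2/5
(5,3)N 3/5
(5,4)N 3/3
The smallest same-type fraction is 2/8 at (4,2), which reduces to 1/4. Any threshold above that leaves this agent unsatisfied.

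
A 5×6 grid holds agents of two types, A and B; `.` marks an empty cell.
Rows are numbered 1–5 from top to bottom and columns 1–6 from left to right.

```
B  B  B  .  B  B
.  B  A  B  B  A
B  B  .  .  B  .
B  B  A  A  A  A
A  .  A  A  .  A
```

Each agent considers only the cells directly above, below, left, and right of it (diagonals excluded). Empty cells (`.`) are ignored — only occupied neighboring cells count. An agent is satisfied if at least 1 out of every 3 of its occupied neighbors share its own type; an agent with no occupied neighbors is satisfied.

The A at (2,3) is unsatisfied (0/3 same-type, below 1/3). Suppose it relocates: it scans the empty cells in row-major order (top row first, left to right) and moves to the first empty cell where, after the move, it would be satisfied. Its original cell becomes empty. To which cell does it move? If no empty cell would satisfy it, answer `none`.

(3,3)

Vacating (2,3). Empty cells in order:
  (1,4): 0/3 same-type → still unsatisfied.
  (2,1): 0/3 same-type → still unsatisfied.
  (3,3): 1/2 same-type → satisfied — stop here.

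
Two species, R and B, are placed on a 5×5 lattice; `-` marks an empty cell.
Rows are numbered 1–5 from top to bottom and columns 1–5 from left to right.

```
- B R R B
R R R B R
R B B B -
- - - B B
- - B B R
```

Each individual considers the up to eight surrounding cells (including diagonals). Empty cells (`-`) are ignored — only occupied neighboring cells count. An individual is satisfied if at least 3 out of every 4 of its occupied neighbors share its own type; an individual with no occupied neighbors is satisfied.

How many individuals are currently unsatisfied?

14

(1,2)B 0/4 unhappy
(1,3)R 3/5 unhappy
(1,4)R 3/5 unhappy
(1,5)B 1/3 unhappy
(2,1)R 2/4 unhappy
(2,2)R 4/7 unhappy
(2,3)R 3/8 unhappy
(2,4)B 3/7 unhappy
(2,5)R 1/4 unhappy
(3,1)R 2/3 unhappy
(3,2)B 1/5 unhappy
(3,3)B 4/6 unhappy
(3,4)B 4/6 unhappy
(4,4)B 5/6 ok
(4,5)B 3/4 ok
(5,3)B 2/2 ok
(5,4)B 3/4 ok
(5,5)R 0/3 unhappy
Unsatisfied: (1,2), (1,3), (1,4), (1,5), (2,1), (2,2), (2,3), (2,4), (2,5), (3,1), (3,2), (3,3), (3,4), (5,5) — 14 in total.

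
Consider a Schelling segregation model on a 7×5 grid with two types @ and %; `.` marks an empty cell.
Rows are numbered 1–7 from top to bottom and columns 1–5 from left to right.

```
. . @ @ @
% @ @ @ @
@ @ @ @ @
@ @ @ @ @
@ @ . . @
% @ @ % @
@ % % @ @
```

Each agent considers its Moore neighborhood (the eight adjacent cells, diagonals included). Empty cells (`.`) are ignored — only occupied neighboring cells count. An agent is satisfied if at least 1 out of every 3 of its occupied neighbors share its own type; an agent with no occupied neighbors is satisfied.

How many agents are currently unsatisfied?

3

(1,3)@ 4/4 ok
(1,4)@ 5/5 ok
(1,5)@ 3/3 ok
(2,1)% 0/3 unhappy
(2,2)@ 5/6 ok
(2,3)@ 7/7 ok
(2,4)@ 8/8 ok
(2,5)@ 5/5 ok
(3,1)@ 4/5 ok
(3,2)@ 7/8 ok
(3,3)@ 8/8 ok
(3,4)@ 8/8 ok
(3,5)@ 5/5 ok
(4,1)@ 5/5 ok
(4,2)@ 7/7 ok
(4,3)@ 6/6 ok
(4,4)@ 6/6 ok
(4,5)@ 4/4 ok
(5,1)@ 4/5 ok
(5,2)@ 6/7 ok
(5,5)@ 3/4 ok
(6,1)% 1/5 unhappy
(6,2)@ 4/7 ok
(6,3)@ 3/6 ok
(6,4)% 1/6 unhappy
(6,5)@ 3/4 ok
(7,1)@ 1/3 ok
(7,2)% 2/5 ok
(7,3)% 2/5 ok
(7,4)@ 3/5 ok
(7,5)@ 2/3 ok
Unsatisfied: (2,1), (6,1), (6,4) — 3 in total.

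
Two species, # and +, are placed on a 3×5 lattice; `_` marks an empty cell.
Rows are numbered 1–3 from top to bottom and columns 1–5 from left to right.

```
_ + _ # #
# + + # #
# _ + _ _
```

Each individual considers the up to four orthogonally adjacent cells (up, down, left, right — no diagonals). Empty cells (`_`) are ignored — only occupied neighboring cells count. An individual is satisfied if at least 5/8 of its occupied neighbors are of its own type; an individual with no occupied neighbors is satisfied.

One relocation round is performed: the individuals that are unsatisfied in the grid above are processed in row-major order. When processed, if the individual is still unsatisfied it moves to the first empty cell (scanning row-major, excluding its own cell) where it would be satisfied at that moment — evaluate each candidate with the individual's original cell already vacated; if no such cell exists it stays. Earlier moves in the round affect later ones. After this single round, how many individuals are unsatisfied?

Initially unsatisfied (in order): (2,1).
  (2,1) → (3,5).
Resulting grid:
_ + _ # #
_ + + # #
# _ + _ #
All satisfied now.

0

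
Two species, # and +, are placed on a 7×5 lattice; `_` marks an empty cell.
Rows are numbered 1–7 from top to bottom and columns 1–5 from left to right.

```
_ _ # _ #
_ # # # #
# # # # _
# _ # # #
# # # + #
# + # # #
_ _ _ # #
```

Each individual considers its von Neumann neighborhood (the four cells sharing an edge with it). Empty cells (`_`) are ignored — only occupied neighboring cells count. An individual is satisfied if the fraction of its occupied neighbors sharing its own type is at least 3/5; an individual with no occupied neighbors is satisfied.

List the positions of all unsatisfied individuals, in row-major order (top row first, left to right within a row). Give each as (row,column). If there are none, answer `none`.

(5,4), (6,1), (6,2)

(1,3)# 1/1 ✓
(1,5)# 1/1 ✓
(2,2)# 2/2 ✓
(2,3)# 4/4 ✓
(2,4)# 3/3 ✓
(2,5)# 2/2 ✓
(3,1)# 2/2 ✓
(3,2)# 3/3 ✓
(3,3)# 4/4 ✓
(3,4)# 3/3 ✓
(4,1)# 2/2 ✓
(4,3)# 3/3 ✓
(4,4)# 3/4 ✓
(4,5)# 2/2 ✓
(5,1)# 3/3 ✓
(5,2)# 2/3 ✓
(5,3)# 3/4 ✓
(5,4)+ 0/4 ✗
(5,5)# 2/3 ✓
(6,1)# 1/2 ✗
(6,2)+ 0/3 ✗
(6,3)# 2/3 ✓
(6,4)# 3/4 ✓
(6,5)# 3/3 ✓
(7,4)# 2/2 ✓
(7,5)# 2/2 ✓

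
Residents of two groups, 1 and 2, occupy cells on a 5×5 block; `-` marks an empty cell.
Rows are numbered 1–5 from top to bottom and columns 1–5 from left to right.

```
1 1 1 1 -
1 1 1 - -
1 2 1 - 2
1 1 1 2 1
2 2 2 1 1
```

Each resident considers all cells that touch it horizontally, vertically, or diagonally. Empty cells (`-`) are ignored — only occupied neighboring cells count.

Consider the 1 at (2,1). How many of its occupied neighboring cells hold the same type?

4

Occupied neighbors of (2,1): (1,1)=1, (1,2)=1, (2,2)=1, (3,1)=1, (3,2)=2.
Same type (1): 4 of 5.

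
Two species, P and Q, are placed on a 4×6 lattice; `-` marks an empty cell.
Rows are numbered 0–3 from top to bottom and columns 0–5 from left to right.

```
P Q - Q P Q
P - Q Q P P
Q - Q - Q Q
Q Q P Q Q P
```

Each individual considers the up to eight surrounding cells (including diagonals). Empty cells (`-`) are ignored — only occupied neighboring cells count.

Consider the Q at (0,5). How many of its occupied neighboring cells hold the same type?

Occupied neighbors of (0,5): (0,4)=P, (1,4)=P, (1,5)=P.
Same type (Q): 0 of 3.

0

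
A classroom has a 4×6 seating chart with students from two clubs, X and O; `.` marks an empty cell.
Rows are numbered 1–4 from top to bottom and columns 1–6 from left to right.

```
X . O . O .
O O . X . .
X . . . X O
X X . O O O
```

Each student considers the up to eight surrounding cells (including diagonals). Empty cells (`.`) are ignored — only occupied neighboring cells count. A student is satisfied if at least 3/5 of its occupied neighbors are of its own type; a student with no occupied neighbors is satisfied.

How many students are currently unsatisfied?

9

(1,1)X 0/2 not
(1,3)O 1/2 not
(1,5)O 0/1 not
(2,1)O 1/3 not
(2,2)O 2/4 not
(2,4)X 1/3 not
(3,1)X 2/4 not
(3,5)X 1/5 not
(3,6)O 2/3 satisfied
(4,1)X 2/2 satisfied
(4,2)X 2/2 satisfied
(4,4)O 1/2 not
(4,5)O 3/4 satisfied
(4,6)O 2/3 satisfied
Unsatisfied: (1,1), (1,3), (1,5), (2,1), (2,2), (2,4), (3,1), (3,5), (4,4) — 9 in total.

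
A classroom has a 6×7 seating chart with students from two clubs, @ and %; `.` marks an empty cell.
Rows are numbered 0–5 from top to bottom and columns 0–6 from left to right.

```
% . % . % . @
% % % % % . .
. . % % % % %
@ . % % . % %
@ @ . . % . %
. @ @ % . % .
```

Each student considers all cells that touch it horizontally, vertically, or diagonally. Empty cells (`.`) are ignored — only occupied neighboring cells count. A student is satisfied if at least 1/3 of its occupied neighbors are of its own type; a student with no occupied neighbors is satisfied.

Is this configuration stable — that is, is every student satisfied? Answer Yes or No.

Yes

(0,0)% 2/2 ✓
(0,2)% 3/3 ✓
(0,4)% 2/2 ✓
(0,6)@ 0/0 ✓
(1,0)% 2/2 ✓
(1,1)% 5/5 ✓
(1,2)% 5/5 ✓
(1,3)% 7/7 ✓
(1,4)% 5/5 ✓
(2,2)% 6/6 ✓
(2,3)% 7/7 ✓
(2,4)% 6/6 ✓
(2,5)% 5/5 ✓
(2,6)% 3/3 ✓
(3,0)@ 2/2 ✓
(3,2)% 3/4 ✓
(3,3)% 5/5 ✓
(3,5)% 6/6 ✓
(3,6)% 4/4 ✓
(4,0)@ 3/3 ✓
(4,1)@ 4/5 ✓
(4,4)% 4/4 ✓
(4,6)% 3/3 ✓
(5,1)@ 3/3 ✓
(5,2)@ 2/3 ✓
(5,3)% 1/2 ✓
(5,5)% 2/2 ✓
All meet the threshold, so the configuration is stable.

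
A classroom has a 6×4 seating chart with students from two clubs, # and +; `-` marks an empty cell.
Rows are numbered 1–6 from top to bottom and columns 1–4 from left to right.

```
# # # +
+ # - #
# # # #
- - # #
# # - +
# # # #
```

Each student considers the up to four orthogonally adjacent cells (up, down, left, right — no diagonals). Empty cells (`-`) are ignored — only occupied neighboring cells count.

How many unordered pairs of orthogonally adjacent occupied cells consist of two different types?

7

Scan each occupied cell's neighbors to the right and below so each pair is counted once.
From row 1: 3 unlike of 6 pairs (running 3/6).
From row 2: 2 unlike of 4 pairs (running 5/10).
From row 3: 0 unlike of 5 pairs (running 5/15).
From row 4: 1 unlike of 2 pairs (running 6/17).
From row 5: 1 unlike of 4 pairs (running 7/21).
From row 6: 0 unlike of 3 pairs (running 7/24).
Total adjacent occupied pairs: 24; unlike-type pairs: 7.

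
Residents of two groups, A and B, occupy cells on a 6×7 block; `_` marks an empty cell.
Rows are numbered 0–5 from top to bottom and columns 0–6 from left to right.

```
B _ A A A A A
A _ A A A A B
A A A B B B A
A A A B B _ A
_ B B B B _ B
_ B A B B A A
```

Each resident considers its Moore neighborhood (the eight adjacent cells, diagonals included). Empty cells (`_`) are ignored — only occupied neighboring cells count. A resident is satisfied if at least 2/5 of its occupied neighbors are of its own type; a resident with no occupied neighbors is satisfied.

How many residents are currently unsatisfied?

9

Row 0: (0,0)B 0/1 not · (0,2)A 3/3 satisfied · (0,3)A 5/5 satisfied · (0,4)A 5/5 satisfied · (0,5)A 4/5 satisfied · (0,6)A 2/3 satisfied
Row 1: (1,0)A 2/3 satisfied · (1,2)A 5/6 satisfied · (1,3)A 6/8 satisfied · (1,4)A 5/8 satisfied · (1,5)A 5/8 satisfied · (1,6)B 1/5 not
Row 2: (2,0)A 4/4 satisfied · (2,1)A 7/7 satisfied · (2,2)A 5/7 satisfied · (2,3)B 3/8 not · (2,4)B 4/7 satisfied · (2,5)B 3/7 satisfied · (2,6)A 2/4 satisfied
Row 3: (3,0)A 3/4 satisfied · (3,1)A 5/7 satisfied · (3,2)A 3/8 not · (3,3)B 6/8 satisfied · (3,4)B 6/6 satisfied · (3,6)A 1/3 not
Row 4: (4,1)B 2/6 not · (4,2)B 5/8 satisfied · (4,3)B 6/8 satisfied · (4,4)B 5/6 satisfied · (4,6)B 0/3 not
Row 5: (5,1)B 2/3 satisfied · (5,2)A 0/5 not · (5,3)B 4/5 satisfied · (5,4)B 3/4 satisfied · (5,5)A 1/4 not · (5,6)A 1/2 satisfied
Unsatisfied: (0,0), (1,6), (2,3), (3,2), (3,6), (4,1), (4,6), (5,2), (5,5) — 9 in total.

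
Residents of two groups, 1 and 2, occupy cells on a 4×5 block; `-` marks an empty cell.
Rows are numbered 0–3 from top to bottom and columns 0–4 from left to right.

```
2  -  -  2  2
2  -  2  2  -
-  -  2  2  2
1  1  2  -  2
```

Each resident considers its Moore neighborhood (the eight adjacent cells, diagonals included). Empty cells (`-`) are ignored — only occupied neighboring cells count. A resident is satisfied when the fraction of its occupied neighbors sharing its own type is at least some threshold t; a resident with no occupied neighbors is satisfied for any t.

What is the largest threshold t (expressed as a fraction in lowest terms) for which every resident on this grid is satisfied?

Row 0: (0,0)2 1/1 · (0,3)2 3/3 · (0,4)2 2/2
Row 1: (1,0)2 1/1 · (1,2)2 4/4 · (1,3)2 6/6
Row 2: (2,2)2 4/5 · (2,3)2 6/6 · (2,4)2 3/3
Row 3: (3,0)1 1/1 · (3,1)1 1/3 · (3,2)2 2/3 · (3,4)2 2/2
The smallest same-type fraction is 1/3 at (3,1), which reduces to 1/3. Any threshold above that leaves this resident unsatisfied.

1/3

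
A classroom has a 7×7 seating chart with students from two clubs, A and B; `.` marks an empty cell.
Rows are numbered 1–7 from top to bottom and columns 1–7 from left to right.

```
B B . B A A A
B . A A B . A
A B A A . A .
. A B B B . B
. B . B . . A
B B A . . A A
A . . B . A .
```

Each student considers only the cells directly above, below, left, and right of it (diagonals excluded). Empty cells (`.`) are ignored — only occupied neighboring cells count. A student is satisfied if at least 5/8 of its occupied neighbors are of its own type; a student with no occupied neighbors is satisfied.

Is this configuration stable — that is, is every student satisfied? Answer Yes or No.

No

Row 1: (1,1)B 2/2 satisfied · (1,2)B 1/1 satisfied · (1,4)B 0/2 not · (1,5)A 1/3 not · (1,6)A 2/2 satisfied · (1,7)A 2/2 satisfied
Row 2: (2,1)B 1/2 not · (2,3)A 2/2 satisfied · (2,4)A 2/4 not · (2,5)B 0/2 not · (2,7)A 1/1 satisfied
Row 3: (3,1)A 0/2 not · (3,2)B 0/3 not · (3,3)A 2/4 not · (3,4)A 2/3 satisfied · (3,6)A 0/0 satisfied
Row 4: (4,2)A 0/3 not · (4,3)B 1/3 not · (4,4)B 3/4 satisfied · (4,5)B 1/1 satisfied · (4,7)B 0/1 not
Row 5: (5,2)B 1/2 not · (5,4)B 1/1 satisfied · (5,7)A 1/2 not
Row 6: (6,1)B 1/2 not · (6,2)B 2/3 satisfied · (6,3)A 0/1 not · (6,6)A 2/2 satisfied · (6,7)A 2/2 satisfied
Row 7: (7,1)A 0/1 not · (7,4)B 0/0 satisfied · (7,6)A 1/1 satisfied
For instance (1,4) has only 0/2 same-type neighbors, below 5/8.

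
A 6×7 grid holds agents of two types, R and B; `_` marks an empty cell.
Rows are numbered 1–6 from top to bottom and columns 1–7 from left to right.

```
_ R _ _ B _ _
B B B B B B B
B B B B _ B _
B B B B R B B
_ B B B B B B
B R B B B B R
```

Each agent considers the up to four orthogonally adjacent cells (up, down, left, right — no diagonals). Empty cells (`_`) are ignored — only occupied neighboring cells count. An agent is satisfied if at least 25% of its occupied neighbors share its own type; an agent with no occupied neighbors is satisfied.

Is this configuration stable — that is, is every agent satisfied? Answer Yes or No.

(1,2)R 0/1 ✗
(1,5)B 1/1 ✓
(2,1)B 2/2 ✓
(2,2)B 3/4 ✓
(2,3)B 3/3 ✓
(2,4)B 3/3 ✓
(2,5)B 3/3 ✓
(2,6)B 3/3 ✓
(2,7)B 1/1 ✓
(3,1)B 3/3 ✓
(3,2)B 4/4 ✓
(3,3)B 4/4 ✓
(3,4)B 3/3 ✓
(3,6)B 2/2 ✓
(4,1)B 2/2 ✓
(4,2)B 4/4 ✓
(4,3)B 4/4 ✓
(4,4)B 3/4 ✓
(4,5)R 0/3 ✗
(4,6)B 3/4 ✓
(4,7)B 2/2 ✓
(5,2)B 2/3 ✓
(5,3)B 4/4 ✓
(5,4)B 4/4 ✓
(5,5)B 3/4 ✓
(5,6)B 4/4 ✓
(5,7)B 2/3 ✓
(6,1)B 0/1 ✗
(6,2)R 0/3 ✗
(6,3)B 2/3 ✓
(6,4)B 3/3 ✓
(6,5)B 3/3 ✓
(6,6)B 2/3 ✓
(6,7)R 0/2 ✗
For instance (1,2) has only 0/1 same-type neighbors, below 1/4.

No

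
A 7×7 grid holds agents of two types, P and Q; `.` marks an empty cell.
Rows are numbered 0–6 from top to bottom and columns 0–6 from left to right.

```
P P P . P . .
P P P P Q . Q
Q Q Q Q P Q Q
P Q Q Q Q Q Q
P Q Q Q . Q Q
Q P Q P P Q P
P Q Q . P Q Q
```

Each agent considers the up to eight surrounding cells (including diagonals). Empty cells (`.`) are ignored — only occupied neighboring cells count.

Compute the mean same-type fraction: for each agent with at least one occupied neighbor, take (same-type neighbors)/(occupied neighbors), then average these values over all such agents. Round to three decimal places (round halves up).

0.617

(0,0)P 3/3
(0,1)P 5/5
(0,2)P 4/4
(0,4)P 1/2
(1,0)P 3/5
(1,1)P 5/8
(1,2)P 4/7
(1,3)P 4/7
(1,4)Q 2/5
(1,6)Q 2/2
(2,0)Q 2/5
(2,1)Q 4/8
(2,2)Q 5/8
(2,3)Q 5/8
(2,4)P 1/7
(2,5)Q 6/7
(2,6)Q 4/4
(3,0)P 1/5
(3,1)Q 6/8
(3,2)Q 8/8
(3,3)Q 6/7
(3,4)Q 6/7
(3,5)Q 6/7
(3,6)Q 5/5
(4,0)P 2/5
(4,1)Q 5/8
(4,2)Q 6/8
(4,3)Q 5/7
(4,5)Q 5/7
(4,6)Q 4/5
(5,0)Q 2/5
(5,1)P 2/8
(5,2)Q 5/7
(5,3)P 2/6
(5,4)P 2/6
(5,5)Q 4/7
(5,6)P 0/5
(6,0)P 1/3
(6,1)Q 3/5
(6,2)Q 2/4
(6,4)P 2/4
(6,5)Q 2/5
(6,6)Q 2/3
Sum over 43 agents: 3/3 + 5/5 + 4/4 + 1/2 + 3/5 + 5/8 + 4/7 + 4/7 + 2/5 + 2/2 + 2/5 + 4/8 + 5/8 + 5/8 + 1/7 + 6/7 + 4/4 + 1/5 + 6/8 + 8/8 + 6/7 + 6/7 + 6/7 + 5/5 + 2/5 + 5/8 + 6/8 + 5/7 + 5/7 + 4/5 + 2/5 + 2/8 + 5/7 + 2/6 + 2/6 + 4/7 + 0/5 + 1/3 + 3/5 + 2/4 + 2/4 + 2/5 + 2/3 = 11149/420; mean = 11149/420 ÷ 43 = 11149/18060 = 0.617331… → 0.617.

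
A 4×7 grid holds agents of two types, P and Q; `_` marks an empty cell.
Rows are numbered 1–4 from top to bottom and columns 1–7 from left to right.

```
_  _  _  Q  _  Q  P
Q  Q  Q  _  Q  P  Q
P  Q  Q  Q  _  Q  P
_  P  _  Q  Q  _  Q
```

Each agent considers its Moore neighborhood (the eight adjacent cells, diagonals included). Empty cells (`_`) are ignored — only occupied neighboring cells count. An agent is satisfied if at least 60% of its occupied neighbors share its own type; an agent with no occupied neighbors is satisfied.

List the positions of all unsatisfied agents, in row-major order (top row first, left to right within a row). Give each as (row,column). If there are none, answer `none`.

(1,4)Q 2/2 satisfied
(1,6)Q 2/4 not
(1,7)P 1/3 not
(2,1)Q 2/3 satisfied
(2,2)Q 4/5 satisfied
(2,3)Q 5/5 satisfied
(2,5)Q 4/5 satisfied
(2,6)P 2/6 not
(2,7)Q 2/5 not
(3,1)P 1/4 not
(3,2)Q 4/6 satisfied
(3,3)Q 5/6 satisfied
(3,4)Q 5/5 satisfied
(3,6)Q 4/6 satisfied
(3,7)P 1/4 not
(4,2)P 1/3 not
(4,4)Q 3/3 satisfied
(4,5)Q 3/3 satisfied
(4,7)Q 1/2 not

(1,6), (1,7), (2,6), (2,7), (3,1), (3,7), (4,2), (4,7)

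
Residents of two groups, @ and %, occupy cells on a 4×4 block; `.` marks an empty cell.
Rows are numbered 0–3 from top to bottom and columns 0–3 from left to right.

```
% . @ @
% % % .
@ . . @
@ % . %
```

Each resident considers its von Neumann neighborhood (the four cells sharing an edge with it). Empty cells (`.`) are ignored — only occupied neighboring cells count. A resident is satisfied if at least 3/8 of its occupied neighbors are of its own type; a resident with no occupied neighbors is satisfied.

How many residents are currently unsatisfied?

3

Row 0: (0,0)% 1/1 ok · (0,2)@ 1/2 ok · (0,3)@ 1/1 ok
Row 1: (1,0)% 2/3 ok · (1,1)% 2/2 ok · (1,2)% 1/2 ok
Row 2: (2,0)@ 1/2 ok · (2,3)@ 0/1 unhappy
Row 3: (3,0)@ 1/2 ok · (3,1)% 0/1 unhappy · (3,3)% 0/1 unhappy
Unsatisfied: (2,3), (3,1), (3,3) — 3 in total.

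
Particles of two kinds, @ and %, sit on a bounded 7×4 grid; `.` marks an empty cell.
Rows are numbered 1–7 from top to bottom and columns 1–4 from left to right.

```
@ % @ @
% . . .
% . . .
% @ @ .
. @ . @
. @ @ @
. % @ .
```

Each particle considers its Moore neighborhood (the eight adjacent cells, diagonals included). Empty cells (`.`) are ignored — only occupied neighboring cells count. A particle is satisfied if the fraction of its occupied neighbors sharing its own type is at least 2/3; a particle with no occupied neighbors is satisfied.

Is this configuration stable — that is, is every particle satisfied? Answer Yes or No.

Row 1: (1,1)@ 0/2 unhappy · (1,2)% 1/3 unhappy · (1,3)@ 1/2 unhappy · (1,4)@ 1/1 ok
Row 2: (2,1)% 2/3 ok
Row 3: (3,1)% 2/3 ok
Row 4: (4,1)% 1/3 unhappy · (4,2)@ 2/4 unhappy · (4,3)@ 3/3 ok
Row 5: (5,2)@ 4/5 ok · (5,4)@ 3/3 ok
Row 6: (6,2)@ 3/4 ok · (6,3)@ 5/6 ok · (6,4)@ 3/3 ok
Row 7: (7,2)% 0/3 unhappy · (7,3)@ 3/4 ok
For instance (1,1) has only 0/2 same-type neighbors, below 2/3.

No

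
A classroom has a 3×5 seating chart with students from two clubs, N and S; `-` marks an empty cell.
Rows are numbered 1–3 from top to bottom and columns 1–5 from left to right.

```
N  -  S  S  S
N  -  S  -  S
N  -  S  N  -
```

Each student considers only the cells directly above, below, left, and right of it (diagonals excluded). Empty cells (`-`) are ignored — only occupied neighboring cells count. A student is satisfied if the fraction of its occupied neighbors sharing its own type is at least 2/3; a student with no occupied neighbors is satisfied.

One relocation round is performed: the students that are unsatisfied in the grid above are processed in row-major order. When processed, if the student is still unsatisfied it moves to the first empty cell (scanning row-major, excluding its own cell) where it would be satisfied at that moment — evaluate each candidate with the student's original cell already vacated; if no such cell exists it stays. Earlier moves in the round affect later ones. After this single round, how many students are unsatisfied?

Initially unsatisfied (in order): (3,3), (3,4).
  (3,3) → (2,4).
  (3,4) → (3,2).
Resulting grid:
N - S S S
N - S S S
N N - - -
All satisfied now.

0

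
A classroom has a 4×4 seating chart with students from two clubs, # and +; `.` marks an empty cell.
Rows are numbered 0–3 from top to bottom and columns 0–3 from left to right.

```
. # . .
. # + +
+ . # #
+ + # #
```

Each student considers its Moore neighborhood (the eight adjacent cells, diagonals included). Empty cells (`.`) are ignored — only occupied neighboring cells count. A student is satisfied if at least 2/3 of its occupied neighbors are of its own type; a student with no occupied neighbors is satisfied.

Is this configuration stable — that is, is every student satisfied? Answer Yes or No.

Row 0: (0,1)# 1/2 ✗
Row 1: (1,1)# 2/4 ✗ · (1,2)+ 1/5 ✗ · (1,3)+ 1/3 ✗
Row 2: (2,0)+ 2/3 ✓ · (2,2)# 4/7 ✗ · (2,3)# 3/5 ✗
Row 3: (3,0)+ 2/2 ✓ · (3,1)+ 2/4 ✗ · (3,2)# 3/4 ✓ · (3,3)# 3/3 ✓
For instance (0,1) has only 1/2 same-type neighbors, below 2/3.

No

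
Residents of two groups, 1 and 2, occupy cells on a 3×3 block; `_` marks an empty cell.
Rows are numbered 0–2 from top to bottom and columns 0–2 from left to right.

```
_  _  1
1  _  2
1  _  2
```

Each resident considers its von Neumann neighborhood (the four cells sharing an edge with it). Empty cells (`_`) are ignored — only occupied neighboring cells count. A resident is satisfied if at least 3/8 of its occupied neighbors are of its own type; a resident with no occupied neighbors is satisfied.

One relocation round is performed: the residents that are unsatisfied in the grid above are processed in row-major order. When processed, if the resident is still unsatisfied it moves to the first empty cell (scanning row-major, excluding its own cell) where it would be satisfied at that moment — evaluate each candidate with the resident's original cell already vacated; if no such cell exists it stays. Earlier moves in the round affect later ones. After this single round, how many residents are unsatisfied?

Initially unsatisfied (in order): (0,2).
  (0,2) → (0,0).
Resulting grid:
1 _ _
1 _ 2
1 _ 2
All satisfied now.

0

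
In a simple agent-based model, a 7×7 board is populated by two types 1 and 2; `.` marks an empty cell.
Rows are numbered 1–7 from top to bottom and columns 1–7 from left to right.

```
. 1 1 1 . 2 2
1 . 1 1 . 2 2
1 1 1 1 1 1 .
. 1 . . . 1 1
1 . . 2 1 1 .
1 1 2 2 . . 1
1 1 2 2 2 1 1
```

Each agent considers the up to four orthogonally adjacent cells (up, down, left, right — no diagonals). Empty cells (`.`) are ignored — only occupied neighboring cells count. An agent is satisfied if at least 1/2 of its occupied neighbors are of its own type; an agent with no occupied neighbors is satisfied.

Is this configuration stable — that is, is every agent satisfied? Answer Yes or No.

Yes

Row 1: (1,2)1 1/1 satisfied · (1,3)1 3/3 satisfied · (1,4)1 2/2 satisfied · (1,6)2 2/2 satisfied · (1,7)2 2/2 satisfied
Row 2: (2,1)1 1/1 satisfied · (2,3)1 3/3 satisfied · (2,4)1 3/3 satisfied · (2,6)2 2/3 satisfied · (2,7)2 2/2 satisfied
Row 3: (3,1)1 2/2 satisfied · (3,2)1 3/3 satisfied · (3,3)1 3/3 satisfied · (3,4)1 3/3 satisfied · (3,5)1 2/2 satisfied · (3,6)1 2/3 satisfied
Row 4: (4,2)1 1/1 satisfied · (4,6)1 3/3 satisfied · (4,7)1 1/1 satisfied
Row 5: (5,1)1 1/1 satisfied · (5,4)2 1/2 satisfied · (5,5)1 1/2 satisfied · (5,6)1 2/2 satisfied
Row 6: (6,1)1 3/3 satisfied · (6,2)1 2/3 satisfied · (6,3)2 2/3 satisfied · (6,4)2 3/3 satisfied · (6,7)1 1/1 satisfied
Row 7: (7,1)1 2/2 satisfied · (7,2)1 2/3 satisfied · (7,3)2 2/3 satisfied · (7,4)2 3/3 satisfied · (7,5)2 1/2 satisfied · (7,6)1 1/2 satisfied · (7,7)1 2/2 satisfied
All meet the threshold, so the configuration is stable.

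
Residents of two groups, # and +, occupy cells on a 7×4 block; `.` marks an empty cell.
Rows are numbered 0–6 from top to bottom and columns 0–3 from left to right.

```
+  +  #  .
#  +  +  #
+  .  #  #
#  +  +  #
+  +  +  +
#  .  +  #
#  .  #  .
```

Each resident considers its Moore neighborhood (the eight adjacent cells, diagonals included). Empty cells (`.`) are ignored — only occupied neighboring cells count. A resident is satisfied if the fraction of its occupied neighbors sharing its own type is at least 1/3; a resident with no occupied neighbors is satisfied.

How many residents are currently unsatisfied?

4

(0,0)+ 2/3 ok
(0,1)+ 3/5 ok
(0,2)# 1/4 unhappy
(1,0)# 0/4 unhappy
(1,1)+ 4/7 ok
(1,2)+ 2/6 ok
(1,3)# 3/4 ok
(2,0)+ 2/4 ok
(2,2)# 3/7 ok
(2,3)# 3/5 ok
(3,0)# 0/4 unhappy
(3,1)+ 5/7 ok
(3,2)+ 4/7 ok
(3,3)# 2/5 ok
(4,0)+ 2/4 ok
(4,1)+ 5/7 ok
(4,2)+ 5/7 ok
(4,3)+ 3/5 ok
(5,0)# 1/3 ok
(5,2)+ 3/5 ok
(5,3)# 1/4 unhappy
(6,0)# 1/1 ok
(6,2)# 1/2 ok
Unsatisfied: (0,2), (1,0), (3,0), (5,3) — 4 in total.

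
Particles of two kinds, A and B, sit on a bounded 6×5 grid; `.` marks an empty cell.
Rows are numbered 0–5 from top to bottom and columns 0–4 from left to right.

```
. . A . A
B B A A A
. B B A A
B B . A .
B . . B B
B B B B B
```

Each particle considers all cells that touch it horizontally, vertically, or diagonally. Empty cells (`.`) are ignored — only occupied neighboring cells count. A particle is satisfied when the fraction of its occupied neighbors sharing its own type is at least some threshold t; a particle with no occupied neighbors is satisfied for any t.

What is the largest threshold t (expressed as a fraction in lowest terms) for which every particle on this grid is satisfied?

2/5

(0,2)A 2/3
(0,4)A 2/2
(1,0)B 2/2
(1,1)B 3/5
(1,2)A 3/6
(1,3)A 6/7
(1,4)A 4/4
(2,1)B 5/6
(2,2)B 3/7
(2,3)A 5/6
(2,4)A 4/4
(3,0)B 3/3
(3,1)B 4/4
(3,3)A 2/5
(4,0)B 4/4
(4,3)B 4/5
(4,4)B 3/4
(5,0)B 2/2
(5,1)B 3/3
(5,2)B 3/3
(5,3)B 4/4
(5,4)B 3/3
The smallest same-type fraction is 2/5 at (3,3), which reduces to 2/5. Any threshold above that leaves this particle unsatisfied.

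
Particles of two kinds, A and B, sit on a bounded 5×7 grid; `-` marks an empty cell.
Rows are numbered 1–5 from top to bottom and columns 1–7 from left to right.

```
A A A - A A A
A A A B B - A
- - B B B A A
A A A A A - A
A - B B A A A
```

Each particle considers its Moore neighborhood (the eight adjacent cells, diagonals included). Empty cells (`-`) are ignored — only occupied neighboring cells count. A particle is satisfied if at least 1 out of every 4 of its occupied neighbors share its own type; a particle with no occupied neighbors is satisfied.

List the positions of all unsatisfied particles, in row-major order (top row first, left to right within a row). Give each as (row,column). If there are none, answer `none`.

(5,4)

(1,1)A 3/3 ✓
(1,2)A 5/5 ✓
(1,3)A 3/4 ✓
(1,5)A 1/3 ✓
(1,6)A 3/4 ✓
(1,7)A 2/2 ✓
(2,1)A 3/3 ✓
(2,2)A 5/6 ✓
(2,3)A 3/6 ✓
(2,4)B 4/7 ✓
(2,5)B 3/6 ✓
(2,7)A 4/4 ✓
(3,3)B 2/7 ✓
(3,4)B 4/8 ✓
(3,5)B 3/6 ✓
(3,6)A 4/6 ✓
(3,7)A 3/3 ✓
(4,1)A 2/2 ✓
(4,2)A 3/5 ✓
(4,3)A 2/6 ✓
(4,4)A 3/8 ✓
(4,5)A 4/7 ✓
(4,7)A 4/4 ✓
(5,1)A 2/2 ✓
(5,3)B 1/4 ✓
(5,4)B 1/5 ✗
(5,5)A 3/4 ✓
(5,6)A 4/4 ✓
(5,7)A 2/2 ✓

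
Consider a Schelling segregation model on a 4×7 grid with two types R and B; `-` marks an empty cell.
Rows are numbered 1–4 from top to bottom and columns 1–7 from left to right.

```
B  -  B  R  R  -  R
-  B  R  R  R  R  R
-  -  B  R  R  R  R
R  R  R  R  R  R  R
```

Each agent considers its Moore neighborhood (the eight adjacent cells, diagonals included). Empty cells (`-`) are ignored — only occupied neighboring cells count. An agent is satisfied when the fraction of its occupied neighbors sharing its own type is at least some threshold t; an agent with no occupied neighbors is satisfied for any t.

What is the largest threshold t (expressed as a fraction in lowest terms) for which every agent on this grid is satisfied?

1/7

(1,1)B 1/1
(1,3)B 1/4
(1,4)R 4/5
(1,5)R 4/4
(1,7)R 2/2
(2,2)B 3/4
(2,3)R 3/6
(2,4)R 6/8
(2,5)R 7/7
(2,6)R 7/7
(2,7)R 4/4
(3,3)B 1/7
(3,4)R 7/8
(3,5)R 8/8
(3,6)R 8/8
(3,7)R 5/5
(4,1)R 1/1
(4,2)R 2/3
(4,3)R 3/4
(4,4)R 4/5
(4,5)R 5/5
(4,6)R 5/5
(4,7)R 3/3
The smallest same-type fraction is 1/7 at (3,3), which reduces to 1/7. Any threshold above that leaves this agent unsatisfied.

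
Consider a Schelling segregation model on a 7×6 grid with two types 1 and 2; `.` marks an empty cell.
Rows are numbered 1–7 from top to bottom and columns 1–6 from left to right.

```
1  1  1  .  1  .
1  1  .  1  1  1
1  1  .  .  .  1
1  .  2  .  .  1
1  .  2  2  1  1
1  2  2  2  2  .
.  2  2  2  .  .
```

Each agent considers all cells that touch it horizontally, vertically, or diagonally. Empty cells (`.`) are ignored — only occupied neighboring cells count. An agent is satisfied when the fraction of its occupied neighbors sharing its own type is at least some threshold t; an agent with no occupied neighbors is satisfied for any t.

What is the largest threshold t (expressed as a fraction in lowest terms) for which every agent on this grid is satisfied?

(1,1)1 3/3
(1,2)1 4/4
(1,3)1 3/3
(1,5)1 3/3
(2,1)1 5/5
(2,2)1 6/6
(2,4)1 3/3
(2,5)1 4/4
(2,6)1 3/3
(3,1)1 4/4
(3,2)1 4/5
(3,6)1 3/3
(4,1)1 3/3
(4,3)2 2/3
(4,6)1 3/3
(5,1)1 2/3
(5,3)2 5/5
(5,4)2 5/6
(5,5)1 2/5
(5,6)1 2/3
(6,1)1 1/3
(6,2)2 4/6
(6,3)2 7/7
(6,4)2 6/7
(6,5)2 3/5
(7,2)2 3/4
(7,3)2 5/5
(7,4)2 4/4
The smallest same-type fraction is 1/3 at (6,1), which reduces to 1/3. Any threshold above that leaves this agent unsatisfied.

1/3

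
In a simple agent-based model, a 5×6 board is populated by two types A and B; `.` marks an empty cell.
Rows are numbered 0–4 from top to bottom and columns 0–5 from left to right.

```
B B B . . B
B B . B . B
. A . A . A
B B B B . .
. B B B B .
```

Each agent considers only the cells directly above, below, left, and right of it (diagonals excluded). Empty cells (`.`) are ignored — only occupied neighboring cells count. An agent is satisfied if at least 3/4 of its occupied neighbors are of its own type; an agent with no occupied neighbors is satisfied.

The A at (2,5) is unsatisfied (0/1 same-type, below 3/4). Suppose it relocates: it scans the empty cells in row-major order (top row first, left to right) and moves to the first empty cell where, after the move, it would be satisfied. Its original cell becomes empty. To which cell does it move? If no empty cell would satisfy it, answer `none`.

(2,4)

Vacating (2,5). Empty cells in order:
  (0,3): 0/2 same-type → still unsatisfied.
  (0,4): 0/1 same-type → still unsatisfied.
  (1,2): 0/3 same-type → still unsatisfied.
  (1,4): 0/2 same-type → still unsatisfied.
  (2,0): 1/3 same-type → still unsatisfied.
  (2,2): 2/3 same-type → still unsatisfied.
  (2,4): 1/1 same-type → satisfied — stop here.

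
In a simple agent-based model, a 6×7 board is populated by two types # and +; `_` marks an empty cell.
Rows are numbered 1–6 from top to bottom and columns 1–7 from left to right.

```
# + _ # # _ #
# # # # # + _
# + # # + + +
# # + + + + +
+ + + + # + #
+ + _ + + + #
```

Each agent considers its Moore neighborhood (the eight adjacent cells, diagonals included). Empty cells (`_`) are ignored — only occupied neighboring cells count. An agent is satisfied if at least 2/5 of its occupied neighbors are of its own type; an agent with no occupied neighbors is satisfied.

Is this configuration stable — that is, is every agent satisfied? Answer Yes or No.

(1,1)# 2/3 ok
(1,2)+ 0/4 unhappy
(1,4)# 4/4 ok
(1,5)# 3/4 ok
(1,7)# 0/1 unhappy
(2,1)# 3/5 ok
(2,2)# 5/7 ok
(2,3)# 5/7 ok
(2,4)# 6/7 ok
(2,5)# 4/7 ok
(2,6)+ 3/6 ok
(3,1)# 4/5 ok
(3,2)+ 1/8 unhappy
(3,3)# 5/8 ok
(3,4)# 4/8 ok
(3,5)+ 5/8 ok
(3,6)+ 6/7 ok
(3,7)+ 4/4 ok
(4,1)# 2/5 ok
(4,2)# 3/8 unhappy
(4,3)+ 5/8 ok
(4,4)+ 5/8 ok
(4,5)+ 6/8 ok
(4,6)+ 6/8 ok
(4,7)+ 4/5 ok
(5,1)+ 3/5 ok
(5,2)+ 5/7 ok
(5,3)+ 6/7 ok
(5,4)+ 6/7 ok
(5,5)# 0/8 unhappy
(5,6)+ 5/8 ok
(5,7)# 1/5 unhappy
(6,1)+ 3/3 ok
(6,2)+ 4/4 ok
(6,4)+ 3/4 ok
(6,5)+ 4/5 ok
(6,6)+ 2/5 ok
(6,7)# 1/3 unhappy
For instance (1,2) has only 0/4 same-type neighbors, below 2/5.

No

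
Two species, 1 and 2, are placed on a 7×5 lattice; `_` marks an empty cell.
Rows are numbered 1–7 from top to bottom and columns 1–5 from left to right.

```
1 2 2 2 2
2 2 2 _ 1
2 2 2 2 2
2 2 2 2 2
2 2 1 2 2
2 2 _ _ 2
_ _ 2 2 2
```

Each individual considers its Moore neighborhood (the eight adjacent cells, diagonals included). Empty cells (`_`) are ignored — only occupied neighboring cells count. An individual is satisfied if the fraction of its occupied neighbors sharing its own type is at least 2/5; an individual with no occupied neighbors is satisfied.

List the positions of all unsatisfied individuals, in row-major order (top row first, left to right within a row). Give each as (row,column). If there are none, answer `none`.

(1,1), (2,5), (5,3)

Row 1: (1,1)1 0/3 ✗ · (1,2)2 4/5 ✓ · (1,3)2 4/4 ✓ · (1,4)2 3/4 ✓ · (1,5)2 1/2 ✓
Row 2: (2,1)2 4/5 ✓ · (2,2)2 7/8 ✓ · (2,3)2 7/7 ✓ · (2,5)1 0/4 ✗
Row 3: (3,1)2 5/5 ✓ · (3,2)2 8/8 ✓ · (3,3)2 7/7 ✓ · (3,4)2 6/7 ✓ · (3,5)2 3/4 ✓
Row 4: (4,1)2 5/5 ✓ · (4,2)2 7/8 ✓ · (4,3)2 7/8 ✓ · (4,4)2 7/8 ✓ · (4,5)2 5/5 ✓
Row 5: (5,1)2 5/5 ✓ · (5,2)2 6/7 ✓ · (5,3)1 0/6 ✗ · (5,4)2 5/6 ✓ · (5,5)2 4/4 ✓
Row 6: (6,1)2 3/3 ✓ · (6,2)2 4/5 ✓ · (6,5)2 4/4 ✓
Row 7: (7,3)2 2/2 ✓ · (7,4)2 3/3 ✓ · (7,5)2 2/2 ✓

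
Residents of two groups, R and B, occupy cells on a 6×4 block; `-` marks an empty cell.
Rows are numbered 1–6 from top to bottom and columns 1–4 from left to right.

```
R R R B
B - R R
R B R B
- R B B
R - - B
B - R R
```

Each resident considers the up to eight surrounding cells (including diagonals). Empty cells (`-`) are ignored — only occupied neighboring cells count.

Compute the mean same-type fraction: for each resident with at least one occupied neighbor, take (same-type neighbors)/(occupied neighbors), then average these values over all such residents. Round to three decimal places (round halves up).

Row 1: (1,1)R 1/2 · (1,2)R 3/4 · (1,3)R 3/4 · (1,4)B 0/3
Row 2: (2,1)B 1/4 · (2,3)R 4/7 · (2,4)R 3/5
Row 3: (3,1)R 1/3 · (3,2)B 2/6 · (3,3)R 3/7 · (3,4)B 2/5
Row 4: (4,2)R 3/5 · (4,3)B 4/6 · (4,4)B 3/4
Row 5: (5,1)R 1/2 · (5,4)B 2/4
Row 6: (6,1)B 0/1 · (6,3)R 1/2 · (6,4)R 1/2
Sum over 19 residents: 1/2 + 3/4 + 3/4 + 0/3 + 1/4 + 4/7 + 3/5 + 1/3 + 2/6 + 3/7 + 2/5 + 3/5 + 4/6 + 3/4 + 1/2 + 2/4 + 0/1 + 1/2 + 1/2 = 134/15; mean = 134/15 ÷ 19 = 134/285 = 0.470175… → 0.470.

0.470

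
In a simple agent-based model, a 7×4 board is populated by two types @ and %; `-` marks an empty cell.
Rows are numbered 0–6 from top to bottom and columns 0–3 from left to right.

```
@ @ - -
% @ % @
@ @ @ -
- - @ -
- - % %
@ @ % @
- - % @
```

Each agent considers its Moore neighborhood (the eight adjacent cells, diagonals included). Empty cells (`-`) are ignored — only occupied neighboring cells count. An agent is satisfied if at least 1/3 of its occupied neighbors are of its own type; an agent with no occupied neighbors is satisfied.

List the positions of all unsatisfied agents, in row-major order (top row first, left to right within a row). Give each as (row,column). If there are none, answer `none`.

(1,0), (1,2), (5,1), (5,3), (6,2)

(0,0)@ 2/3 ✓
(0,1)@ 2/4 ✓
(1,0)% 0/5 ✗
(1,1)@ 5/7 ✓
(1,2)% 0/5 ✗
(1,3)@ 1/2 ✓
(2,0)@ 2/3 ✓
(2,1)@ 4/6 ✓
(2,2)@ 4/5 ✓
(3,2)@ 2/4 ✓
(4,2)% 2/5 ✓
(4,3)% 2/4 ✓
(5,0)@ 1/1 ✓
(5,1)@ 1/4 ✗
(5,2)% 3/6 ✓
(5,3)@ 1/5 ✗
(6,2)% 1/4 ✗
(6,3)@ 1/3 ✓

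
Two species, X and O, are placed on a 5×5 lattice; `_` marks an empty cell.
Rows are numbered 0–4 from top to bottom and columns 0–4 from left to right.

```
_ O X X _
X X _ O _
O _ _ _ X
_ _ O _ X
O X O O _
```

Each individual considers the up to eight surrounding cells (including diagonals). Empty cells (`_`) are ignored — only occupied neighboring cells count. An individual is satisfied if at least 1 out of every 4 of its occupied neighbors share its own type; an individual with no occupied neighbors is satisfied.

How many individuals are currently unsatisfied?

5

Row 0: (0,1)O 0/3 ✗ · (0,2)X 2/4 ✓ · (0,3)X 1/2 ✓
Row 1: (1,0)X 1/3 ✓ · (1,1)X 2/4 ✓ · (1,3)O 0/3 ✗
Row 2: (2,0)O 0/2 ✗ · (2,4)X 1/2 ✓
Row 3: (3,2)O 2/3 ✓ · (3,4)X 1/2 ✓
Row 4: (4,0)O 0/1 ✗ · (4,1)X 0/3 ✗ · (4,2)O 2/3 ✓ · (4,3)O 2/3 ✓
Unsatisfied: (0,1), (1,3), (2,0), (4,0), (4,1) — 5 in total.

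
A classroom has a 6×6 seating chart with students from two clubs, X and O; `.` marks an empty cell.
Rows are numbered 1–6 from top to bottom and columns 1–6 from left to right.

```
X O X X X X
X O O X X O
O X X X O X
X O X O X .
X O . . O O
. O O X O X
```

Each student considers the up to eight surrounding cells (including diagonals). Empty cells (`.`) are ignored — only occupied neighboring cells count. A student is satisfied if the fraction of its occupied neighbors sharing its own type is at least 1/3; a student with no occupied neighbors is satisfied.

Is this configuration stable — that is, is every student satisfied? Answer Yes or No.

Row 1: (1,1)X 1/3 ✓ · (1,2)O 2/5 ✓ · (1,3)X 2/5 ✓ · (1,4)X 4/5 ✓ · (1,5)X 4/5 ✓ · (1,6)X 2/3 ✓
Row 2: (2,1)X 2/5 ✓ · (2,2)O 3/8 ✓ · (2,3)O 2/8 ✗ · (2,4)X 6/8 ✓ · (2,5)X 6/8 ✓ · (2,6)O 1/5 ✗
Row 3: (3,1)O 2/5 ✓ · (3,2)X 4/8 ✓ · (3,3)X 4/8 ✓ · (3,4)X 5/8 ✓ · (3,5)O 2/7 ✗ · (3,6)X 2/4 ✓
Row 4: (4,1)X 2/5 ✓ · (4,2)O 2/7 ✗ · (4,3)X 3/6 ✓ · (4,4)O 2/6 ✓ · (4,5)X 2/6 ✓
Row 5: (5,1)X 1/4 ✗ · (5,2)O 3/6 ✓ · (5,5)O 3/6 ✓ · (5,6)O 2/4 ✓
Row 6: (6,2)O 2/3 ✓ · (6,3)O 2/3 ✓ · (6,4)X 0/3 ✗ · (6,5)O 2/4 ✓ · (6,6)X 0/3 ✗
For instance (2,3) has only 2/8 same-type neighbors, below 1/3.

No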